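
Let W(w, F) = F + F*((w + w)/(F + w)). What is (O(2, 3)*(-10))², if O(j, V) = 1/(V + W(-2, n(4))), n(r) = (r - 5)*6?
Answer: 25/9 ≈ 2.7778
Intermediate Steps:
n(r) = -30 + 6*r (n(r) = (-5 + r)*6 = -30 + 6*r)
W(w, F) = F + 2*F*w/(F + w) (W(w, F) = F + F*((2*w)/(F + w)) = F + F*(2*w/(F + w)) = F + 2*F*w/(F + w))
O(j, V) = 1/(-9 + V) (O(j, V) = 1/(V + (-30 + 6*4)*((-30 + 6*4) + 3*(-2))/((-30 + 6*4) - 2)) = 1/(V + (-30 + 24)*((-30 + 24) - 6)/((-30 + 24) - 2)) = 1/(V - 6*(-6 - 6)/(-6 - 2)) = 1/(V - 6*(-12)/(-8)) = 1/(V - 6*(-⅛)*(-12)) = 1/(V - 9) = 1/(-9 + V))
(O(2, 3)*(-10))² = (-10/(-9 + 3))² = (-10/(-6))² = (-⅙*(-10))² = (5/3)² = 25/9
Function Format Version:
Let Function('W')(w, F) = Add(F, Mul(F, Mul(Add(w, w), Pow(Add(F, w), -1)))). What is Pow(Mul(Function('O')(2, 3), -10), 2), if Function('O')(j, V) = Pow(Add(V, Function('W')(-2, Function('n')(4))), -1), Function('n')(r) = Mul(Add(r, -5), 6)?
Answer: Rational(25, 9) ≈ 2.7778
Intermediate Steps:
Function('n')(r) = Add(-30, Mul(6, r)) (Function('n')(r) = Mul(Add(-5, r), 6) = Add(-30, Mul(6, r)))
Function('W')(w, F) = Add(F, Mul(2, F, w, Pow(Add(F, w), -1))) (Function('W')(w, F) = Add(F, Mul(F, Mul(Mul(2, w), Pow(Add(F, w), -1)))) = Add(F, Mul(F, Mul(2, w, Pow(Add(F, w), -1)))) = Add(F, Mul(2, F, w, Pow(Add(F, w), -1))))
Function('O')(j, V) = Pow(Add(-9, V), -1) (Function('O')(j, V) = Pow(Add(V, Mul(Add(-30, Mul(6, 4)), Pow(Add(Add(-30, Mul(6, 4)), -2), -1), Add(Add(-30, Mul(6, 4)), Mul(3, -2)))), -1) = Pow(Add(V, Mul(Add(-30, 24), Pow(Add(Add(-30, 24), -2), -1), Add(Add(-30, 24), -6))), -1) = Pow(Add(V, Mul(-6, Pow(Add(-6, -2), -1), Add(-6, -6))), -1) = Pow(Add(V, Mul(-6, Pow(-8, -1), -12)), -1) = Pow(Add(V, Mul(-6, Rational(-1, 8), -12)), -1) = Pow(Add(V, -9), -1) = Pow(Add(-9, V), -1))
Pow(Mul(Function('O')(2, 3), -10), 2) = Pow(Mul(Pow(Add(-9, 3), -1), -10), 2) = Pow(Mul(Pow(-6, -1), -10), 2) = Pow(Mul(Rational(-1, 6), -10), 2) = Pow(Rational(5, 3), 2) = Rational(25, 9)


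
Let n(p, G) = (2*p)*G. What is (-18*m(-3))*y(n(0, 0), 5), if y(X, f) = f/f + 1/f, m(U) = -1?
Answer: 108/5 ≈ 21.600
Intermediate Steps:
n(p, G) = 2*G*p
y(X, f) = 1 + 1/f
(-18*m(-3))*y(n(0, 0), 5) = (-18*(-1))*((1 + 5)/5) = 18*((⅕)*6) = 18*(6/5) = 108/5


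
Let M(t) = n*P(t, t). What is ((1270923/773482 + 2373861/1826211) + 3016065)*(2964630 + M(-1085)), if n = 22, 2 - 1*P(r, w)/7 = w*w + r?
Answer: -126503562636250091487631245/235423556117 ≈ -5.3734e+14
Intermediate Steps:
P(r, w) = 14 - 7*r - 7*w² (P(r, w) = 14 - 7*(w*w + r) = 14 - 7*(w² + r) = 14 - 7*(r + w²) = 14 + (-7*r - 7*w²) = 14 - 7*r - 7*w²)
M(t) = 308 - 154*t - 154*t² (M(t) = 22*(14 - 7*t - 7*t²) = 308 - 154*t - 154*t²)
((1270923/773482 + 2373861/1826211) + 3016065)*(2964630 + M(-1085)) = ((1270923/773482 + 2373861/1826211) + 3016065)*(2964630 + (308 - 154*(-1085) - 154*(-1085)²)) = ((1270923*(1/773482) + 2373861*(1/1826211)) + 3016065)*(2964630 + (308 + 167090 - 154*1177225)) = ((1270923/773482 + 791287/608737) + 3016065)*(2964630 + (308 + 167090 - 181292650)) = (1385704105585/470847112234 + 3016065)*(2964630 - 181125252) = (1420106881264144795/470847112234)*(-178160622) = -126503562636250091487631245/235423556117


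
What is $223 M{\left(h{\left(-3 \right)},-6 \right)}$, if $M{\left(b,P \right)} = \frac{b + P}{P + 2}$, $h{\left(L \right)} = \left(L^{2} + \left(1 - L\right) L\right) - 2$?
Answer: $\frac{2453}{4} \approx 613.25$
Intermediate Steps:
$h{\left(L \right)} = -2 + L^{2} + L \left(1 - L\right)$ ($h{\left(L \right)} = \left(L^{2} + L \left(1 - L\right)\right) - 2 = -2 + L^{2} + L \left(1 - L\right)$)
$M{\left(b,P \right)} = \frac{P + b}{2 + P}$
$223 M{\left(h{\left(-3 \right)},-6 \right)} = 223 \frac{-6 - 5}{2 - 6} = 223 \frac{-6 - 5}{-4} = 223 \left(\left(- \frac{1}{4}\right) \left(-11\right)\right) = 223 \cdot \frac{11}{4} = \frac{2453}{4}$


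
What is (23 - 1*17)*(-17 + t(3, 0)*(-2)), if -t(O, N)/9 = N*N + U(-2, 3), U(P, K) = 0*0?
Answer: -102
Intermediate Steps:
U(P, K) = 0
t(O, N) = -9*N² (t(O, N) = -9*(N*N + 0) = -9*(N² + 0) = -9*N²)
(23 - 1*17)*(-17 + t(3, 0)*(-2)) = (23 - 1*17)*(-17 - 9*0²*(-2)) = (23 - 17)*(-17 - 9*0*(-2)) = 6*(-17 + 0*(-2)) = 6*(-17 + 0) = 6*(-17) = -102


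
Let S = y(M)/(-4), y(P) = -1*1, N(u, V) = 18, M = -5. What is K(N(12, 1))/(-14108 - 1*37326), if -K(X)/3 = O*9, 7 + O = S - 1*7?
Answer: -1485/205736 ≈ -0.0072180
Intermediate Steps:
y(P) = -1
S = 1/4 (S = -1/(-4) = -1*(-1/4) = 1/4 ≈ 0.25000)
O = -55/4 (O = -7 + (1/4 - 1*7) = -7 + (1/4 - 7) = -7 - 27/4 = -55/4 ≈ -13.750)
K(X) = 1485/4 (K(X) = -(-165)*9/4 = -3*(-495/4) = 1485/4)
K(N(12, 1))/(-14108 - 1*37326) = 1485/(4*(-14108 - 1*37326)) = 1485/(4*(-14108 - 37326)) = (1485/4)/(-51434) = (1485/4)*(-1/51434) = -1485/205736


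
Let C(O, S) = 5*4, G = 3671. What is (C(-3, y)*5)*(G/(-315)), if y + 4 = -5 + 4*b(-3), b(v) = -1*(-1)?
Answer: -73420/63 ≈ -1165.4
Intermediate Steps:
b(v) = 1
y = -5 (y = -4 + (-5 + 4*1) = -4 + (-5 + 4) = -4 - 1 = -5)
C(O, S) = 20
(C(-3, y)*5)*(G/(-315)) = (20*5)*(3671/(-315)) = 100*(3671*(-1/315)) = 100*(-3671/315) = -73420/63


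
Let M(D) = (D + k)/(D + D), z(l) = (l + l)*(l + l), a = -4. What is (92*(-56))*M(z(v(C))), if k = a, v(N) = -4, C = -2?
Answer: -2415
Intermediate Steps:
k = -4
z(l) = 4*l² (z(l) = (2*l)*(2*l) = 4*l²)
M(D) = (-4 + D)/(2*D) (M(D) = (D - 4)/(D + D) = (-4 + D)/((2*D)) = (-4 + D)*(1/(2*D)) = (-4 + D)/(2*D))
(92*(-56))*M(z(v(C))) = (92*(-56))*((-4 + 4*(-4)²)/(2*((4*(-4)²)))) = -2576*(-4 + 4*16)/(4*16) = -2576*(-4 + 64)/64 = -2576*60/64 = -5152*15/32 = -2415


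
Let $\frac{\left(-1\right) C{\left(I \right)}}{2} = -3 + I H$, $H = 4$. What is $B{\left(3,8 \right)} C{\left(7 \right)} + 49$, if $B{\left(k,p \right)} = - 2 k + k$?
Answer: $199$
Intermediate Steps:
$B{\left(k,p \right)} = - k$
$C{\left(I \right)} = 6 - 8 I$ ($C{\left(I \right)} = - 2 \left(-3 + I 4\right) = - 2 \left(-3 + 4 I\right) = 6 - 8 I$)
$B{\left(3,8 \right)} C{\left(7 \right)} + 49 = \left(-1\right) 3 \left(6 - 56\right) + 49 = - 3 \left(6 - 56\right) + 49 = \left(-3\right) \left(-50\right) + 49 = 150 + 49 = 199$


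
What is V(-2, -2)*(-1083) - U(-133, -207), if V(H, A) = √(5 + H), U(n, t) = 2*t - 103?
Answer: 517 - 1083*√3 ≈ -1358.8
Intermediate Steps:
U(n, t) = -103 + 2*t
V(-2, -2)*(-1083) - U(-133, -207) = √(5 - 2)*(-1083) - (-103 + 2*(-207)) = √3*(-1083) - (-103 - 414) = -1083*√3 - 1*(-517) = -1083*√3 + 517 = 517 - 1083*√3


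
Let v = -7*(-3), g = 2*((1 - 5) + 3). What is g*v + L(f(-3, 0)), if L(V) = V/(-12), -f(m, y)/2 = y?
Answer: -42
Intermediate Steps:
f(m, y) = -2*y
g = -2 (g = 2*(-4 + 3) = 2*(-1) = -2)
L(V) = -V/12 (L(V) = V*(-1/12) = -V/12)
v = 21
g*v + L(f(-3, 0)) = -2*21 - (-1)*0/6 = -42 - 1/12*0 = -42 + 0 = -42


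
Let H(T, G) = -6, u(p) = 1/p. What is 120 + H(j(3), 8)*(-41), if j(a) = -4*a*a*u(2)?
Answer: 366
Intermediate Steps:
j(a) = -2*a² (j(a) = -4*a*a/2 = -4*a²/2 = -2*a²)
120 + H(j(3), 8)*(-41) = 120 - 6*(-41) = 120 + 246 = 366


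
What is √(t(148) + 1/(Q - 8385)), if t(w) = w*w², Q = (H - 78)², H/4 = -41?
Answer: √22611113426891/2641 ≈ 1800.5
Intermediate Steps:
H = -164 (H = 4*(-41) = -164)
Q = 58564 (Q = (-164 - 78)² = (-242)² = 58564)
t(w) = w³
√(t(148) + 1/(Q - 8385)) = √(148³ + 1/(58564 - 8385)) = √(3241792 + 1/50179) = √(162669880769/50179) = √22611113426891/2641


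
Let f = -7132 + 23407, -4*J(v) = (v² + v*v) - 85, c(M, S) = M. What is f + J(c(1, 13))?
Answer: 65183/4 ≈ 16296.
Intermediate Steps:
J(v) = 85/4 - v²/2 (J(v) = -((v² + v*v) - 85)/4 = -((v² + v²) - 85)/4 = -(2*v² - 85)/4 = -(-85 + 2*v²)/4 = 85/4 - v²/2)
f = 16275
f + J(c(1, 13)) = 16275 + (85/4 - ½*1²) = 16275 + (85/4 - ½*1) = 16275 + (85/4 - ½) = 16275 + 83/4 = 65183/4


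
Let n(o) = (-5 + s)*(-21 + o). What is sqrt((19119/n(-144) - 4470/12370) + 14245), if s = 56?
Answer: sqrt(171469661949560865)/3469785 ≈ 119.34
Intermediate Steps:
n(o) = -1071 + 51*o (n(o) = (-5 + 56)*(-21 + o) = 51*(-21 + o) = -1071 + 51*o)
sqrt((19119/n(-144) - 4470/12370) + 14245) = sqrt((19119/(-1071 + 51*(-144)) - 4470/12370) + 14245) = sqrt((19119/(-1071 - 7344) - 4470*1/12370) + 14245) = sqrt((19119/(-8415) - 447/1237) + 14245) = sqrt((19119*(-1/8415) - 447/1237) + 14245) = sqrt((-6373/2805 - 447/1237) + 14245) = sqrt(-9137236/3469785 + 14245) = sqrt(49417950089/3469785) = sqrt(171469661949560865)/3469785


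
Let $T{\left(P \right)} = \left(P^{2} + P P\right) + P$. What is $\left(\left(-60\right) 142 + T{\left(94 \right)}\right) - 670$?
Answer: $8576$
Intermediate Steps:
$T{\left(P \right)} = P + 2 P^{2}$ ($T{\left(P \right)} = \left(P^{2} + P^{2}\right) + P = 2 P^{2} + P = P + 2 P^{2}$)
$\left(\left(-60\right) 142 + T{\left(94 \right)}\right) - 670 = \left(\left(-60\right) 142 + 94 \left(1 + 2 \cdot 94\right)\right) - 670 = \left(-8520 + 94 \left(1 + 188\right)\right) - 670 = \left(-8520 + 94 \cdot 189\right) - 670 = \left(-8520 + 17766\right) - 670 = 9246 - 670 = 8576$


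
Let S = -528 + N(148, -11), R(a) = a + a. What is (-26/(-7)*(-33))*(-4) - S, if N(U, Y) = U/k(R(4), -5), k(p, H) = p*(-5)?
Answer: 71539/70 ≈ 1022.0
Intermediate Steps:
R(a) = 2*a
k(p, H) = -5*p
N(U, Y) = -U/40 (N(U, Y) = U/((-10*4)) = U/((-5*8)) = U/(-40) = U*(-1/40) = -U/40)
S = -5317/10 (S = -528 - 1/40*148 = -528 - 37/10 = -5317/10 ≈ -531.70)
(-26/(-7)*(-33))*(-4) - S = (-26/(-7)*(-33))*(-4) - 1*(-5317/10) = (-26*(-⅐)*(-33))*(-4) + 5317/10 = ((26/7)*(-33))*(-4) + 5317/10 = -858/7*(-4) + 5317/10 = 3432/7 + 5317/10 = 71539/70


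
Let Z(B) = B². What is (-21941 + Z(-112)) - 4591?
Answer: -13988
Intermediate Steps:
(-21941 + Z(-112)) - 4591 = (-21941 + (-112)²) - 4591 = (-21941 + 12544) - 4591 = -9397 - 4591 = -13988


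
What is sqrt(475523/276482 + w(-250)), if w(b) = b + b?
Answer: I*sqrt(38089674611914)/276482 ≈ 22.322*I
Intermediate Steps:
w(b) = 2*b
sqrt(475523/276482 + w(-250)) = sqrt(475523/276482 + 2*(-250)) = sqrt(475523*(1/276482) - 500) = sqrt(475523/276482 - 500) = sqrt(-137765477/276482) = I*sqrt(38089674611914)/276482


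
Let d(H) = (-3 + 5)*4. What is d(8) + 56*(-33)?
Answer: -1840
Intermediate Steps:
d(H) = 8 (d(H) = 2*4 = 8)
d(8) + 56*(-33) = 8 + 56*(-33) = 8 - 1848 = -1840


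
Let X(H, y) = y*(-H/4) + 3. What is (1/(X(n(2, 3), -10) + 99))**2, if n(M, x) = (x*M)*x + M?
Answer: 1/23104 ≈ 4.3283e-5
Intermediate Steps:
n(M, x) = M + M*x**2 (n(M, x) = (M*x)*x + M = M*x**2 + M = M + M*x**2)
X(H, y) = 3 - H*y/4 (X(H, y) = y*(-H/4) + 3 = -H*y/4 + 3 = 3 - H*y/4)
(1/(X(n(2, 3), -10) + 99))**2 = (1/((3 - 1/4*2*(1 + 3**2)*(-10)) + 99))**2 = (1/((3 - 1/4*2*(1 + 9)*(-10)) + 99))**2 = (1/((3 - 1/4*2*10*(-10)) + 99))**2 = (1/((3 - 1/4*20*(-10)) + 99))**2 = (1/((3 + 50) + 99))**2 = (1/(53 + 99))**2 = (1/152)**2 = 1/23104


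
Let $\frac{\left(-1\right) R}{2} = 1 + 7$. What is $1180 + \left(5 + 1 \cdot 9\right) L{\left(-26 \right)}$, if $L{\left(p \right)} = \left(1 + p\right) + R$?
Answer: $606$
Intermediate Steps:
$R = -16$ ($R = - 2 \left(1 + 7\right) = \left(-2\right) 8 = -16$)
$L{\left(p \right)} = -15 + p$ ($L{\left(p \right)} = \left(1 + p\right) - 16 = -15 + p$)
$1180 + \left(5 + 1 \cdot 9\right) L{\left(-26 \right)} = 1180 + \left(5 + 1 \cdot 9\right) \left(-15 - 26\right) = 1180 + \left(5 + 9\right) \left(-41\right) = 1180 + 14 \left(-41\right) = 1180 - 574 = 606$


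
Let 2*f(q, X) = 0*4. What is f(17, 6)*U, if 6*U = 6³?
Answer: 0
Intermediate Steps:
U = 36 (U = (⅙)*6³ = (⅙)*216 = 36)
f(q, X) = 0 (f(q, X) = (0*4)/2 = (½)*0 = 0)
f(17, 6)*U = 0*36 = 0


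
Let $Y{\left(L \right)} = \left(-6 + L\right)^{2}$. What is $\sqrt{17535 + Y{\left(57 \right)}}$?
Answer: $2 \sqrt{5034} \approx 141.9$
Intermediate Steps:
$\sqrt{17535 + Y{\left(57 \right)}} = \sqrt{17535 + \left(-6 + 57\right)^{2}} = \sqrt{17535 + 51^{2}} = \sqrt{17535 + 2601} = \sqrt{20136} = 2 \sqrt{5034}$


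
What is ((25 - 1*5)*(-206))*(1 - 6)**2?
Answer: -103000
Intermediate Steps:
((25 - 1*5)*(-206))*(1 - 6)**2 = ((25 - 5)*(-206))*(-5)**2 = (20*(-206))*25 = -4120*25 = -103000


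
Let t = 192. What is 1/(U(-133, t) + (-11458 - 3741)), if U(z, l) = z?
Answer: -1/15332 ≈ -6.5223e-5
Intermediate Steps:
1/(U(-133, t) + (-11458 - 3741)) = 1/(-133 + (-11458 - 3741)) = 1/(-133 - 15199) = 1/(-15332) = -1/15332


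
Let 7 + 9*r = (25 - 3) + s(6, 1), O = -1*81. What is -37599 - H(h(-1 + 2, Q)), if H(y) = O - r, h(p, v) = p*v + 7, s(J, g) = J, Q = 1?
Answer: -112547/3 ≈ -37516.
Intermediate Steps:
O = -81
r = 7/3 (r = -7/9 + ((25 - 3) + 6)/9 = -7/9 + (22 + 6)/9 = -7/9 + (⅑)*28 = -7/9 + 28/9 = 7/3 ≈ 2.3333)
h(p, v) = 7 + p*v
H(y) = -250/3 (H(y) = -81 - 1*7/3 = -81 - 7/3 = -250/3)
-37599 - H(h(-1 + 2, Q)) = -37599 - 1*(-250/3) = -37599 + 250/3 = -112547/3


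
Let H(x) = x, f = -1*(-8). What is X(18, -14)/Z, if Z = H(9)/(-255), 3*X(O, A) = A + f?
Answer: 170/3 ≈ 56.667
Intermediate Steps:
f = 8
X(O, A) = 8/3 + A/3 (X(O, A) = (A + 8)/3 = (8 + A)/3 = 8/3 + A/3)
Z = -3/85 (Z = 9/(-255) = 9*(-1/255) = -3/85 ≈ -0.035294)
X(18, -14)/Z = (8/3 + (⅓)*(-14))/(-3/85) = (8/3 - 14/3)*(-85/3) = -2*(-85/3) = 170/3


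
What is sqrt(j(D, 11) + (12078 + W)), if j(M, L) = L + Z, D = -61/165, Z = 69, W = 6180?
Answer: sqrt(18338) ≈ 135.42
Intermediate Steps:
D = -61/165 (D = -61*1/165 = -61/165 ≈ -0.36970)
j(M, L) = 69 + L (j(M, L) = L + 69 = 69 + L)
sqrt(j(D, 11) + (12078 + W)) = sqrt((69 + 11) + (12078 + 6180)) = sqrt(80 + 18258) = sqrt(18338)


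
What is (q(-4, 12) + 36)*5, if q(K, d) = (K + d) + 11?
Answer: 275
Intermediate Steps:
q(K, d) = 11 + K + d
(q(-4, 12) + 36)*5 = ((11 - 4 + 12) + 36)*5 = (19 + 36)*5 = 55*5 = 275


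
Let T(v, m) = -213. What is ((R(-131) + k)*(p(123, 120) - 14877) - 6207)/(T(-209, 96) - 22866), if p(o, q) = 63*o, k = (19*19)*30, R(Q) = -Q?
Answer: 26045405/7693 ≈ 3385.6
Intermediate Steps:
k = 10830 (k = 361*30 = 10830)
((R(-131) + k)*(p(123, 120) - 14877) - 6207)/(T(-209, 96) - 22866) = ((-1*(-131) + 10830)*(63*123 - 14877) - 6207)/(-213 - 22866) = ((131 + 10830)*(7749 - 14877) - 6207)/(-23079) = (10961*(-7128) - 6207)*(-1/23079) = (-78130008 - 6207)*(-1/23079) = -78136215*(-1/23079) = 26045405/7693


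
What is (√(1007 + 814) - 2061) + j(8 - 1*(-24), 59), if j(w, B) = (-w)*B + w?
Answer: -3917 + √1821 ≈ -3874.3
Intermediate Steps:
j(w, B) = w - B*w (j(w, B) = -B*w + w = w - B*w)
(√(1007 + 814) - 2061) + j(8 - 1*(-24), 59) = (√(1007 + 814) - 2061) + (8 - 1*(-24))*(1 - 1*59) = (√1821 - 2061) + (8 + 24)*(1 - 59) = (-2061 + √1821) + 32*(-58) = (-2061 + √1821) - 1856 = -3917 + √1821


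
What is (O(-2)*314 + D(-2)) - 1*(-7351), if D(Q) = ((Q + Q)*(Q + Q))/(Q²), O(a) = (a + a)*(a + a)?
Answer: 12379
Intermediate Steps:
O(a) = 4*a² (O(a) = (2*a)*(2*a) = 4*a²)
D(Q) = 4 (D(Q) = ((2*Q)*(2*Q))/Q² = (4*Q²)/Q² = 4)
(O(-2)*314 + D(-2)) - 1*(-7351) = ((4*(-2)²)*314 + 4) - 1*(-7351) = ((4*4)*314 + 4) + 7351 = (16*314 + 4) + 7351 = (5024 + 4) + 7351 = 5028 + 7351 = 12379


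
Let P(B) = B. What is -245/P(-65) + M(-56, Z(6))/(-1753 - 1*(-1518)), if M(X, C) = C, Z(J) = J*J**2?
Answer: 8707/3055 ≈ 2.8501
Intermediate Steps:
Z(J) = J**3
-245/P(-65) + M(-56, Z(6))/(-1753 - 1*(-1518)) = -245/(-65) + 6**3/(-1753 - 1*(-1518)) = -245*(-1/65) + 216/(-1753 + 1518) = 49/13 + 216/(-235) = 49/13 + 216*(-1/235) = 49/13 - 216/235 = 8707/3055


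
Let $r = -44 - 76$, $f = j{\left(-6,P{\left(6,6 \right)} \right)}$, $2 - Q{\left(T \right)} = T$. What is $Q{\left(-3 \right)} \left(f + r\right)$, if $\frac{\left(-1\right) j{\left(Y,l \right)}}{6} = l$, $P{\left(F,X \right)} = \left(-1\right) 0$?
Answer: $-600$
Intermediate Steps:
$P{\left(F,X \right)} = 0$
$Q{\left(T \right)} = 2 - T$
$j{\left(Y,l \right)} = - 6 l$
$f = 0$ ($f = \left(-6\right) 0 = 0$)
$r = -120$ ($r = -44 - 76 = -120$)
$Q{\left(-3 \right)} \left(f + r\right) = \left(2 - -3\right) \left(0 - 120\right) = \left(2 + 3\right) \left(-120\right) = 5 \left(-120\right) = -600$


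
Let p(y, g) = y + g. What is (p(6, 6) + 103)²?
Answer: 13225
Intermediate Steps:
p(y, g) = g + y
(p(6, 6) + 103)² = ((6 + 6) + 103)² = (12 + 103)² = 115² = 13225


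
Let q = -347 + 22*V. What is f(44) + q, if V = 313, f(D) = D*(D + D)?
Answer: 10411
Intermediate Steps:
f(D) = 2*D² (f(D) = D*(2*D) = 2*D²)
q = 6539 (q = -347 + 22*313 = -347 + 6886 = 6539)
f(44) + q = 2*44² + 6539 = 2*1936 + 6539 = 3872 + 6539 = 10411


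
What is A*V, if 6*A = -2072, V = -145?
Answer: 150220/3 ≈ 50073.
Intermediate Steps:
A = -1036/3 (A = (⅙)*(-2072) = -1036/3 ≈ -345.33)
A*V = -1036/3*(-145) = 150220/3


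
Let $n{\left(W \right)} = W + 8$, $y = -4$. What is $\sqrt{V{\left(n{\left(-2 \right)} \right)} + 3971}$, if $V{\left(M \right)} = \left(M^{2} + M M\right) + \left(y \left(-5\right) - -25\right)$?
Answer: $2 \sqrt{1022} \approx 63.938$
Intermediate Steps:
$n{\left(W \right)} = 8 + W$
$V{\left(M \right)} = 45 + 2 M^{2}$ ($V{\left(M \right)} = \left(M^{2} + M M\right) - -45 = \left(M^{2} + M^{2}\right) + \left(20 + 25\right) = 2 M^{2} + 45 = 45 + 2 M^{2}$)
$\sqrt{V{\left(n{\left(-2 \right)} \right)} + 3971} = \sqrt{\left(45 + 2 \left(8 - 2\right)^{2}\right) + 3971} = \sqrt{\left(45 + 2 \cdot 6^{2}\right) + 3971} = \sqrt{\left(45 + 2 \cdot 36\right) + 3971} = \sqrt{\left(45 + 72\right) + 3971} = \sqrt{117 + 3971} = \sqrt{4088} = 2 \sqrt{1022}$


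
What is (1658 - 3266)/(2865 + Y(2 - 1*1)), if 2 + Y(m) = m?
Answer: -201/358 ≈ -0.56145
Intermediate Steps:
Y(m) = -2 + m
(1658 - 3266)/(2865 + Y(2 - 1*1)) = (1658 - 3266)/(2865 + (-2 + (2 - 1*1))) = -1608/(2865 + (-2 + (2 - 1))) = -1608/(2865 + (-2 + 1)) = -1608/(2865 - 1) = -1608/2864 = -1608*1/2864 = -201/358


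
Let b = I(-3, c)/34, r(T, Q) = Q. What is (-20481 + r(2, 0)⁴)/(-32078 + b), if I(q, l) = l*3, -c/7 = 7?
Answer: 696354/1090799 ≈ 0.63839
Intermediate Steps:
c = -49 (c = -7*7 = -49)
I(q, l) = 3*l
b = -147/34 (b = (3*(-49))/34 = (1/34)*(-147) = -147/34 ≈ -4.3235)
(-20481 + r(2, 0)⁴)/(-32078 + b) = (-20481 + 0⁴)/(-32078 - 147/34) = (-20481 + 0)/(-1090799/34) = -20481*(-34/1090799) = 696354/1090799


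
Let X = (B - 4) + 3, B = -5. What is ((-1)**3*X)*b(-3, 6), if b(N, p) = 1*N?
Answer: -18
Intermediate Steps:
b(N, p) = N
X = -6 (X = (-5 - 4) + 3 = -9 + 3 = -6)
((-1)**3*X)*b(-3, 6) = ((-1)**3*(-6))*(-3) = -1*(-6)*(-3) = 6*(-3) = -18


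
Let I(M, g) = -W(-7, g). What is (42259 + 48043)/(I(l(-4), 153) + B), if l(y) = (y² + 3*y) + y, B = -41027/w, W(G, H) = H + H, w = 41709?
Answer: -3766406118/12803981 ≈ -294.16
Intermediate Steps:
W(G, H) = 2*H
B = -41027/41709 ≈ -0.98365
l(y) = y² + 4*y
I(M, g) = -2*g
(42259 + 48043)/(I(l(-4), 153) + B) = (42259 + 48043)/(-2*153 - 41027/41709) = 90302/(-306 - 41027/41709) = 90302/(-12803981/41709) = 90302*(-41709/12803981) = -3766406118/12803981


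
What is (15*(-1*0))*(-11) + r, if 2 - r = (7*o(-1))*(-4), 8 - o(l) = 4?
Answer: 114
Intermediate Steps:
o(l) = 4 (o(l) = 8 - 1*4 = 8 - 4 = 4)
r = 114 (r = 2 - 7*4*(-4) = 2 - 28*(-4) = 2 - 1*(-112) = 2 + 112 = 114)
(15*(-1*0))*(-11) + r = (15*(-1*0))*(-11) + 114 = (15*0)*(-11) + 114 = 0*(-11) + 114 = 0 + 114 = 114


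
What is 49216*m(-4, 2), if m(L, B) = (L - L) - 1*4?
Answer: -196864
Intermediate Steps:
m(L, B) = -4 (m(L, B) = 0 - 4 = -4)
49216*m(-4, 2) = 49216*(-4) = -196864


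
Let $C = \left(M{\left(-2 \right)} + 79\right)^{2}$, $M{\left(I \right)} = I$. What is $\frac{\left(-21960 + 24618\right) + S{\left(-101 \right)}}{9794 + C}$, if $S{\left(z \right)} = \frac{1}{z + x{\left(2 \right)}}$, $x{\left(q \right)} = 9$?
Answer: $\frac{244535}{1446516} \approx 0.16905$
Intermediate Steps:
$C = 5929$ ($C = \left(-2 + 79\right)^{2} = 77^{2} = 5929$)
$S{\left(z \right)} = \frac{1}{9 + z}$ ($S{\left(z \right)} = \frac{1}{z + 9} = \frac{1}{9 + z}$)
$\frac{\left(-21960 + 24618\right) + S{\left(-101 \right)}}{9794 + C} = \frac{\left(-21960 + 24618\right) + \frac{1}{9 - 101}}{9794 + 5929} = \frac{2658 + \frac{1}{-92}}{15723} = \left(2658 - \frac{1}{92}\right) \frac{1}{15723} = \frac{244535}{92} \cdot \frac{1}{15723} = \frac{244535}{1446516}$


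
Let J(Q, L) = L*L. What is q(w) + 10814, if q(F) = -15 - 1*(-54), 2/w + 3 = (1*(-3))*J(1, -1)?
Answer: 10853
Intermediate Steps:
J(Q, L) = L²
w = -⅓ (w = 2/(-3 + (1*(-3))*(-1)²) = 2/(-3 - 3*1) = 2/(-3 - 3) = 2/(-6) = 2*(-⅙) = -⅓ ≈ -0.33333)
q(F) = 39 (q(F) = -15 + 54 = 39)
q(w) + 10814 = 39 + 10814 = 10853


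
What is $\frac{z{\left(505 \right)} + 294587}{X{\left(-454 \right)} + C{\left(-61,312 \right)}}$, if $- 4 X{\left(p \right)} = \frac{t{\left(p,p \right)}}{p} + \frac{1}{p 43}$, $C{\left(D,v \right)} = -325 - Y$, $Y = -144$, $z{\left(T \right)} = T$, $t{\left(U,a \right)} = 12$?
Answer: $- \frac{2560349344}{1570379} \approx -1630.4$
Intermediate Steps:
$C{\left(D,v \right)} = -181$ ($C{\left(D,v \right)} = -325 - -144 = -325 + 144 = -181$)
$X{\left(p \right)} = - \frac{517}{172 p}$ ($X{\left(p \right)} = - \frac{\frac{12}{p} + \frac{1}{p 43}}{4} = - \frac{\frac{12}{p} + \frac{1}{p} \frac{1}{43}}{4} = - \frac{\frac{12}{p} + \frac{1}{43 p}}{4} = - \frac{\frac{517}{43} \frac{1}{p}}{4} = - \frac{517}{172 p}$)
$\frac{z{\left(505 \right)} + 294587}{X{\left(-454 \right)} + C{\left(-61,312 \right)}} = \frac{505 + 294587}{- \frac{517}{172 \left(-454\right)} - 181} = \frac{295092}{\left(- \frac{517}{172}\right) \left(- \frac{1}{454}\right) - 181} = \frac{295092}{\frac{517}{78088} - 181} = \frac{295092}{- \frac{14133411}{78088}} = 295092 \left(- \frac{78088}{14133411}\right) = - \frac{2560349344}{1570379}$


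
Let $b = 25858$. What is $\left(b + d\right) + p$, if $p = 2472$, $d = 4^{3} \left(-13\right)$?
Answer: $27498$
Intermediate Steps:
$d = -832$ ($d = 64 \left(-13\right) = -832$)
$\left(b + d\right) + p = \left(25858 - 832\right) + 2472 = 25026 + 2472 = 27498$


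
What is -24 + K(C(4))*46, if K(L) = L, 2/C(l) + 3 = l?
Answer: 68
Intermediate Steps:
C(l) = 2/(-3 + l)
-24 + K(C(4))*46 = -24 + (2/(-3 + 4))*46 = -24 + (2/1)*46 = -24 + (2*1)*46 = -24 + 2*46 = -24 + 92 = 68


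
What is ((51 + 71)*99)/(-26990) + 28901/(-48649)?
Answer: -683810306/656518255 ≈ -1.0416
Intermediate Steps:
((51 + 71)*99)/(-26990) + 28901/(-48649) = (122*99)*(-1/26990) + 28901*(-1/48649) = 12078*(-1/26990) - 28901/48649 = -6039/13495 - 28901/48649 = -683810306/656518255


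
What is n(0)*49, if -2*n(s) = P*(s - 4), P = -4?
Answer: -392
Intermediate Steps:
n(s) = -8 + 2*s (n(s) = -(-2)*(s - 4) = -(-2)*(-4 + s) = -(16 - 4*s)/2 = -8 + 2*s)
n(0)*49 = (-8 + 2*0)*49 = (-8 + 0)*49 = -8*49 = -392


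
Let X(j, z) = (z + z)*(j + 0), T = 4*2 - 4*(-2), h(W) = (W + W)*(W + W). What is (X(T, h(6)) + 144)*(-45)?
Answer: -213840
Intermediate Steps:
h(W) = 4*W² (h(W) = (2*W)*(2*W) = 4*W²)
T = 16 (T = 8 - 1*(-8) = 8 + 8 = 16)
X(j, z) = 2*j*z (X(j, z) = (2*z)*j = 2*j*z)
(X(T, h(6)) + 144)*(-45) = (2*16*(4*6²) + 144)*(-45) = (2*16*(4*36) + 144)*(-45) = (2*16*144 + 144)*(-45) = (4608 + 144)*(-45) = 4752*(-45) = -213840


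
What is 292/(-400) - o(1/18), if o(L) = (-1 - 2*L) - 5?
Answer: 4843/900 ≈ 5.3811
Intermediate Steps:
o(L) = -6 - 2*L
292/(-400) - o(1/18) = 292/(-400) - (-6 - 2/18) = 292*(-1/400) - (-6 - 2*1/18) = -73/100 - (-6 - ⅑) = -73/100 - 1*(-55/9) = -73/100 + 55/9 = 4843/900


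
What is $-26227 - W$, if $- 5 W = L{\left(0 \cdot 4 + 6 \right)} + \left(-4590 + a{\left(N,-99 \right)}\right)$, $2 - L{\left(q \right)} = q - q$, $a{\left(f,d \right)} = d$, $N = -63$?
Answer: $- \frac{135822}{5} \approx -27164.0$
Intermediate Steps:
$L{\left(q \right)} = 2$ ($L{\left(q \right)} = 2 - \left(q - q\right) = 2 - 0 = 2 + 0 = 2$)
$W = \frac{4687}{5}$ ($W = - \frac{2 - 4689}{5} = \left(- \frac{1}{5}\right) \left(-4687\right) = \frac{4687}{5} \approx 937.4$)
$-26227 - W = -26227 - \frac{4687}{5} = - \frac{135822}{5}$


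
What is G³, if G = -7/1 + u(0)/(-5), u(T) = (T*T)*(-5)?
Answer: -343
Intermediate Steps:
u(T) = -5*T² (u(T) = T²*(-5) = -5*T²)
G = -7 (G = -7/1 - 5*0²/(-5) = -7*1 - 5*0*(-⅕) = -7 + 0*(-⅕) = -7 + 0 = -7)
G³ = (-7)³ = -343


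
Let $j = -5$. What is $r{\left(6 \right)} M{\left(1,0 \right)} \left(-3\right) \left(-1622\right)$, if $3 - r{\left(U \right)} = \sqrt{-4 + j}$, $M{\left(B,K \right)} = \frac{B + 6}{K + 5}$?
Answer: $\frac{102186}{5} - \frac{102186 i}{5} \approx 20437.0 - 20437.0 i$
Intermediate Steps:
$M{\left(B,K \right)} = \frac{6 + B}{5 + K}$
$r{\left(U \right)} = 3 - 3 i$ ($r{\left(U \right)} = 3 - \sqrt{-4 - 5} = 3 - \sqrt{-9} = 3 - 3 i$)
$r{\left(6 \right)} M{\left(1,0 \right)} \left(-3\right) \left(-1622\right) = \left(3 - 3 i\right) \frac{6 + 1}{5 + 0} \left(-3\right) \left(-1622\right) = \left(3 - 3 i\right) \frac{1}{5} \cdot 7 \left(-3\right) \left(-1622\right) = \left(3 - 3 i\right) \frac{7}{5} \left(-3\right) \left(-1622\right) = \left(\frac{21}{5} - \frac{21 i}{5}\right) \left(-3\right) \left(-1622\right) = \left(- \frac{63}{5} + \frac{63 i}{5}\right) \left(-1622\right) = \frac{102186}{5} - \frac{102186 i}{5}$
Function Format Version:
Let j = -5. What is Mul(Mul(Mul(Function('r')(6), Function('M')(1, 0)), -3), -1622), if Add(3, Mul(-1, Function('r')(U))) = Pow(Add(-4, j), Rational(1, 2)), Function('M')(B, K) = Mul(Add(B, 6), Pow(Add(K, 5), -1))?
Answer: Add(Rational(102186, 5), Mul(Rational(-102186, 5), I)) ≈ Add(20437., Mul(-20437., I))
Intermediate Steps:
Function('M')(B, K) = Mul(Pow(Add(5, K), -1), Add(6, B)) (Function('M')(B, K) = Mul(Add(6, B), Pow(Add(5, K), -1)) = Mul(Pow(Add(5, K), -1), Add(6, B)))
Function('r')(U) = Add(3, Mul(-3, I)) (Function('r')(U) = Add(3, Mul(-1, Pow(Add(-4, -5), Rational(1, 2)))) = Add(3, Mul(-1, Pow(-9, Rational(1, 2)))) = Add(3, Mul(-1, Mul(3, I))) = Add(3, Mul(-3, I)))
Mul(Mul(Mul(Function('r')(6), Function('M')(1, 0)), -3), -1622) = Mul(Mul(Mul(Add(3, Mul(-3, I)), Mul(Pow(Add(5, 0), -1), Add(6, 1))), -3), -1622) = Mul(Mul(Mul(Add(3, Mul(-3, I)), Mul(Pow(5, -1), 7)), -3), -1622) = Mul(Mul(Mul(Add(3, Mul(-3, I)), Mul(Rational(1, 5), 7)), -3), -1622) = Mul(Mul(Mul(Add(3, Mul(-3, I)), Rational(7, 5)), -3), -1622) = Mul(Mul(Add(Rational(21, 5), Mul(Rational(-21, 5), I)), -3), -1622) = Mul(Add(Rational(-63, 5), Mul(Rational(63, 5), I)), -1622) = Add(Rational(102186, 5), Mul(Rational(-102186, 5), I))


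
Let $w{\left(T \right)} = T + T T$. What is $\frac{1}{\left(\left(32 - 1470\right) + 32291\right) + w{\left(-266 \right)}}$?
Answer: $\frac{1}{101343} \approx 9.8675 \cdot 10^{-6}$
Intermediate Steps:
$w{\left(T \right)} = T + T^{2}$
$\frac{1}{\left(\left(32 - 1470\right) + 32291\right) + w{\left(-266 \right)}} = \frac{1}{\left(\left(32 - 1470\right) + 32291\right) - 266 \left(1 - 266\right)} = \frac{1}{\left(\left(32 - 1470\right) + 32291\right) - -70490} = \frac{1}{\left(-1438 + 32291\right) + 70490} = \frac{1}{30853 + 70490} = \frac{1}{101343}$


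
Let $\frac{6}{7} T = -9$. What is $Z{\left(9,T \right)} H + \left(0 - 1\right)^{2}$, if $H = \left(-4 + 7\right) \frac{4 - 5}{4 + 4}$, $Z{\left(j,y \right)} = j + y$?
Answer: $\frac{25}{16} \approx 1.5625$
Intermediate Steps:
$T = - \frac{21}{2}$ ($T = \frac{7}{6} \left(-9\right) = - \frac{21}{2} \approx -10.5$)
$H = - \frac{3}{8}$ ($H = 3 \left(- \frac{1}{8}\right) = - \frac{3}{8} \approx -0.375$)
$Z{\left(9,T \right)} H + \left(0 - 1\right)^{2} = \left(9 - \frac{21}{2}\right) \left(- \frac{3}{8}\right) + \left(0 - 1\right)^{2} = \left(- \frac{3}{2}\right) \left(- \frac{3}{8}\right) + \left(-1\right)^{2} = \frac{9}{16} + 1 = \frac{25}{16}$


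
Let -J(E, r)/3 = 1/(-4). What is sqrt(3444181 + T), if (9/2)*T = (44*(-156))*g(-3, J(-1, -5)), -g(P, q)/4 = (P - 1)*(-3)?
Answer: 13*sqrt(20813) ≈ 1875.5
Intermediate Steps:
J(E, r) = 3/4 (J(E, r) = -3/(-4) = -3*(-1/4) = 3/4)
g(P, q) = -12 + 12*P (g(P, q) = -4*(P - 1)*(-3) = -4*(-1 + P)*(-3) = -4*(3 - 3*P) = -12 + 12*P)
T = 73216 (T = 2*((44*(-156))*(-12 + 12*(-3)))/9 = 2*(-6864*(-12 - 36))/9 = 2*(-6864*(-48))/9 = (2/9)*329472 = 73216)
sqrt(3444181 + T) = sqrt(3444181 + 73216) = sqrt(3517397) = 13*sqrt(20813)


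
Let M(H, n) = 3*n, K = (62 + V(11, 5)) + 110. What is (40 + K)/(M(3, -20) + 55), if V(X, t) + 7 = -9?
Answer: -196/5 ≈ -39.200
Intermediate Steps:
V(X, t) = -16 (V(X, t) = -7 - 9 = -16)
K = 156 (K = (62 - 16) + 110 = 46 + 110 = 156)
(40 + K)/(M(3, -20) + 55) = (40 + 156)/(3*(-20) + 55) = 196/(-60 + 55) = 196/(-5) = 196*(-1/5) = -196/5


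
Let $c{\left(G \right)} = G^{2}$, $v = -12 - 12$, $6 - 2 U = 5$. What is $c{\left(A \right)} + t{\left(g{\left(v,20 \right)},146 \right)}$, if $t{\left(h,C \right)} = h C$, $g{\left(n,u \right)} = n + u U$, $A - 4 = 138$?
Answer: $18120$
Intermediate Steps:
$U = \frac{1}{2}$ ($U = 3 - \frac{5}{2} = \frac{1}{2} \approx 0.5$)
$A = 142$ ($A = 4 + 138 = 142$)
$v = -24$ ($v = -12 - 12 = -24$)
$g{\left(n,u \right)} = n + \frac{u}{2}$ ($g{\left(n,u \right)} = n + u \frac{1}{2} = n + \frac{u}{2}$)
$t{\left(h,C \right)} = C h$
$c{\left(A \right)} + t{\left(g{\left(v,20 \right)},146 \right)} = 142^{2} + 146 \left(-24 + \frac{1}{2} \cdot 20\right) = 20164 + 146 \left(-24 + 10\right) = 20164 + 146 \left(-14\right) = 20164 - 2044 = 18120$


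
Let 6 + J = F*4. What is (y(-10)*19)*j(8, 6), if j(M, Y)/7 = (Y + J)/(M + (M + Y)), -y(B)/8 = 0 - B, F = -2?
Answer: 42560/11 ≈ 3869.1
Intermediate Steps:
y(B) = 8*B (y(B) = -8*(0 - B) = -(-8)*B = 8*B)
J = -14 (J = -6 - 2*4 = -6 - 8 = -14)
j(M, Y) = 7*(-14 + Y)/(Y + 2*M) (j(M, Y) = 7*((Y - 14)/(M + (M + Y))) = 7*((-14 + Y)/(Y + 2*M)) = 7*(-14 + Y)/(Y + 2*M))
(y(-10)*19)*j(8, 6) = ((8*(-10))*19)*(7*(-14 + 6)/(6 + 2*8)) = (-80*19)*(7*(-8)/(6 + 16)) = -10640*(-8)/22 = -1520*(-28/11) = 42560/11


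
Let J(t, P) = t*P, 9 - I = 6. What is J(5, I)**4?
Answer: 50625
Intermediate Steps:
I = 3 (I = 9 - 1*6 = 9 - 6 = 3)
J(t, P) = P*t
J(5, I)**4 = (3*5)**4 = 15**4 = 50625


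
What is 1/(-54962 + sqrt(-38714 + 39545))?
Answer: -54962/3020820613 - sqrt(831)/3020820613 ≈ -1.8204e-5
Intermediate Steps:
1/(-54962 + sqrt(-38714 + 39545)) = 1/(-54962 + sqrt(831))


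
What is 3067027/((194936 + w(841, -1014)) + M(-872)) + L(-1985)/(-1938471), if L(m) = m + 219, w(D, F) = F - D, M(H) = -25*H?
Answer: 660635819507/46282287439 ≈ 14.274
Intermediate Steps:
L(m) = 219 + m
3067027/((194936 + w(841, -1014)) + M(-872)) + L(-1985)/(-1938471) = 3067027/((194936 + (-1014 - 1*841)) - 25*(-872)) + (219 - 1985)/(-1938471) = 3067027/((194936 + (-1014 - 841)) + 21800) - 1766*(-1/1938471) = 3067027/((194936 - 1855) + 21800) + 1766/1938471 = 3067027/(193081 + 21800) + 1766/1938471 = 3067027/214881 + 1766/1938471 = 660635819507/46282287439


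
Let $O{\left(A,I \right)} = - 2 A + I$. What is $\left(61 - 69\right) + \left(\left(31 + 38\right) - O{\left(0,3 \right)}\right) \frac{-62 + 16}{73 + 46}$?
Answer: $- \frac{3988}{119} \approx -33.513$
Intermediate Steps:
$O{\left(A,I \right)} = I - 2 A$
$\left(61 - 69\right) + \left(\left(31 + 38\right) - O{\left(0,3 \right)}\right) \frac{-62 + 16}{73 + 46} = \left(61 - 69\right) + \left(\left(31 + 38\right) - \left(3 - 0\right)\right) \frac{-62 + 16}{73 + 46} = \left(61 - 69\right) + \left(69 - \left(3 + 0\right)\right) \left(- \frac{46}{119}\right) = -8 + \left(69 - 3\right) \left(\left(-46\right) \frac{1}{119}\right) = -8 + \left(69 - 3\right) \left(- \frac{46}{119}\right) = -8 + 66 \left(- \frac{46}{119}\right) = -8 - \frac{3036}{119} = - \frac{3988}{119}$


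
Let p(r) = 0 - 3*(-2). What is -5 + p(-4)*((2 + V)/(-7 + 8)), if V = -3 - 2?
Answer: -23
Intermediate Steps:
V = -5
p(r) = 6 (p(r) = 0 - 1*(-6) = 0 + 6 = 6)
-5 + p(-4)*((2 + V)/(-7 + 8)) = -5 + 6*((2 - 5)/(-7 + 8)) = -5 + 6*(-3/1) = -5 + 6*(-3*1) = -5 + 6*(-3) = -5 - 18 = -23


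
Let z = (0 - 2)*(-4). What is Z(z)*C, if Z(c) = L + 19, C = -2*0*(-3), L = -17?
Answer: 0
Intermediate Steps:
C = 0 (C = 0*(-3) = 0)
z = 8 (z = -2*(-4) = 8)
Z(c) = 2 (Z(c) = -17 + 19 = 2)
Z(z)*C = 2*0 = 0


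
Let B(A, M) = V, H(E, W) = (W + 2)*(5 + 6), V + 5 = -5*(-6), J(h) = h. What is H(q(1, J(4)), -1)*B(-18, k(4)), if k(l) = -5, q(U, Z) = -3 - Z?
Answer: 275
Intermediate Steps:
V = 25 (V = -5 - 5*(-6) = -5 + 30 = 25)
H(E, W) = 22 + 11*W (H(E, W) = (2 + W)*11 = 22 + 11*W)
B(A, M) = 25
H(q(1, J(4)), -1)*B(-18, k(4)) = (22 + 11*(-1))*25 = (22 - 11)*25 = 11*25 = 275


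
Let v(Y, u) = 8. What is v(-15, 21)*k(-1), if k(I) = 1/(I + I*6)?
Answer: -8/7 ≈ -1.1429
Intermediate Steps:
k(I) = 1/(7*I) (k(I) = 1/(I + 6*I) = 1/(7*I))
v(-15, 21)*k(-1) = 8*((⅐)/(-1)) = 8*((⅐)*(-1)) = 8*(-⅐) = -8/7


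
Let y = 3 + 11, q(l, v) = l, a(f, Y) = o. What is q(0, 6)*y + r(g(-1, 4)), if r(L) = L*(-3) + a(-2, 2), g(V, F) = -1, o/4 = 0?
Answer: 3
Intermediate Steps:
o = 0 (o = 4*0 = 0)
a(f, Y) = 0
r(L) = -3*L (r(L) = L*(-3) + 0 = -3*L + 0 = -3*L)
y = 14
q(0, 6)*y + r(g(-1, 4)) = 0*14 - 3*(-1) = 0 + 3 = 3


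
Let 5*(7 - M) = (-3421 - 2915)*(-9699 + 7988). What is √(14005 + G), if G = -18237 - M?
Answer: 3*√6010945/5 ≈ 1471.0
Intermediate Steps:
M = -10840861/5 (M = 7 - (-3421 - 2915)*(-9699 + 7988)/5 = 7 - (-6336)*(-1711)/5 = 7 - ⅕*10840896 = 7 - 10840896/5 = -10840861/5 ≈ -2.1682e+6)
G = 10749676/5 (G = -18237 - 1*(-10840861/5) = -18237 + 10840861/5 = 10749676/5 ≈ 2.1499e+6)
√(14005 + G) = √(14005 + 10749676/5) = √(10819701/5) = 3*√6010945/5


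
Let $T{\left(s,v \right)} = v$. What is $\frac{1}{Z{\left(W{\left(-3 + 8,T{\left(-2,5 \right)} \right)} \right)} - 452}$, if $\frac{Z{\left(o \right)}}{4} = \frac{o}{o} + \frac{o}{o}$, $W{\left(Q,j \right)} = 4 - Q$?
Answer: $- \frac{1}{444} \approx -0.0022523$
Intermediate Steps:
$Z{\left(o \right)} = 8$ ($Z{\left(o \right)} = 4 \left(\frac{o}{o} + \frac{o}{o}\right) = 4 \left(1 + 1\right) = 4 \cdot 2 = 8$)
$\frac{1}{Z{\left(W{\left(-3 + 8,T{\left(-2,5 \right)} \right)} \right)} - 452} = \frac{1}{8 - 452} = \frac{1}{-444} = - \frac{1}{444}$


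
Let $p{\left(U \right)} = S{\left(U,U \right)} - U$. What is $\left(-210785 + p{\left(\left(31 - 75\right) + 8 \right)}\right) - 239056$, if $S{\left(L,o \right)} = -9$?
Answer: $-449814$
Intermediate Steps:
$p{\left(U \right)} = -9 - U$
$\left(-210785 + p{\left(\left(31 - 75\right) + 8 \right)}\right) - 239056 = \left(-210785 - -27\right) - 239056 = \left(-210785 + \left(-9 + 36\right)\right) - 239056 = \left(-210785 + 27\right) - 239056 = -210758 - 239056 = -449814$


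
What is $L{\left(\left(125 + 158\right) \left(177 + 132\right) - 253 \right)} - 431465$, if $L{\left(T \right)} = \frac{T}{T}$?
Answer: $-431464$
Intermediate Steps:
$L{\left(T \right)} = 1$
$L{\left(\left(125 + 158\right) \left(177 + 132\right) - 253 \right)} - 431465 = 1 - 431465 = -431464$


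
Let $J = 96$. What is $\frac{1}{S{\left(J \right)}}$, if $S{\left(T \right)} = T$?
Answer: $\frac{1}{96} \approx 0.010417$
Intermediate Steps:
$\frac{1}{S{\left(J \right)}} = \frac{1}{96}$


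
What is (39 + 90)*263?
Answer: 33927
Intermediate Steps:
(39 + 90)*263 = 129*263 = 33927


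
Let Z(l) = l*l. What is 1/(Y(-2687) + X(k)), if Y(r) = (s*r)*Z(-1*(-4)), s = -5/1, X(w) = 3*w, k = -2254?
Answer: 1/208198 ≈ 4.8031e-6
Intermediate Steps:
Z(l) = l²
s = -5 (s = -5*1 = -5)
Y(r) = -80*r (Y(r) = (-5*r)*(-1*(-4))² = -5*r*4² = -5*r*16 = -80*r)
1/(Y(-2687) + X(k)) = 1/(-80*(-2687) + 3*(-2254)) = 1/(214960 - 6762) = 1/208198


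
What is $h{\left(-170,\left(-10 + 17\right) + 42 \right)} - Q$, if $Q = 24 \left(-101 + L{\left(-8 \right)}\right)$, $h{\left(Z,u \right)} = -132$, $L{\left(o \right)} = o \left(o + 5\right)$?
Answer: $1716$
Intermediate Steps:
$L{\left(o \right)} = o \left(5 + o\right)$
$Q = -1848$ ($Q = 24 \left(-101 - 8 \left(5 - 8\right)\right) = 24 \left(-101 - -24\right) = 24 \left(-101 + 24\right) = 24 \left(-77\right) = -1848$)
$h{\left(-170,\left(-10 + 17\right) + 42 \right)} - Q = -132 - -1848 = -132 + 1848 = 1716$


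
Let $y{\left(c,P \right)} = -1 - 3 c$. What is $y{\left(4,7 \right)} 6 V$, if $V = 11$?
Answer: $-858$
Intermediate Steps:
$y{\left(4,7 \right)} 6 V = \left(-1 - 12\right) 6 \cdot 11 = \left(-13\right) 6 \cdot 11 = \left(-78\right) 11 = -858$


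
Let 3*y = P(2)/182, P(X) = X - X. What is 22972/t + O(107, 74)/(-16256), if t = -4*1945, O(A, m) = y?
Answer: -5743/1945 ≈ -2.9527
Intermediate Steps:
P(X) = 0
y = 0 (y = (0/182)/3 = (0*(1/182))/3 = (⅓)*0 = 0)
O(A, m) = 0
t = -7780
22972/t + O(107, 74)/(-16256) = 22972/(-7780) + 0/(-16256) = 22972*(-1/7780) + 0*(-1/16256) = -5743/1945 + 0 = -5743/1945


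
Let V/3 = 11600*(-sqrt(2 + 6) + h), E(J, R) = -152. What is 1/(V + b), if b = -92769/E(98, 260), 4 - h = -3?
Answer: 626915032/128228128142329 + 536012800*sqrt(2)/384684384426987 ≈ 6.8596e-6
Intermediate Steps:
h = 7 (h = 4 - 1*(-3) = 4 + 3 = 7)
b = 92769/152 (b = -92769/(-152) = -92769*(-1/152) = 92769/152 ≈ 610.32)
V = 243600 - 69600*sqrt(2) (V = 3*(11600*(-sqrt(2 + 6) + 7)) = 3*(11600*(-sqrt(8) + 7)) = 3*(11600*(-2*sqrt(2) + 7)) = 3*(11600*(7 - 2*sqrt(2))) = 3*(81200 - 23200*sqrt(2)) = 243600 - 69600*sqrt(2) ≈ 1.4517e+5)
1/(V + b) = 1/((243600 - 69600*sqrt(2)) + 92769/152) = 1/(37119969/152 - 69600*sqrt(2))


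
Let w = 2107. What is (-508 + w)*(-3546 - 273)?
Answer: -6106581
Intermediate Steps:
(-508 + w)*(-3546 - 273) = (-508 + 2107)*(-3546 - 273) = 1599*(-3819) = -6106581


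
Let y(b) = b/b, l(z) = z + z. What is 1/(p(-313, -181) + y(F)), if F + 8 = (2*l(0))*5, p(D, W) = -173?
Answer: -1/172 ≈ -0.0058140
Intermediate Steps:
l(z) = 2*z
F = -8 (F = -8 + (2*(2*0))*5 = -8 + (2*0)*5 = -8 + 0*5 = -8 + 0 = -8)
y(b) = 1
1/(p(-313, -181) + y(F)) = 1/(-173 + 1) = 1/(-172) = -1/172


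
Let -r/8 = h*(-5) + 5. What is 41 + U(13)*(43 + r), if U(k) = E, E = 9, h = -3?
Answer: -1012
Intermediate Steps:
r = -160 (r = -8*(-3*(-5) + 5) = -8*(15 + 5) = -8*20 = -160)
U(k) = 9
41 + U(13)*(43 + r) = 41 + 9*(43 - 160) = 41 + 9*(-117) = 41 - 1053 = -1012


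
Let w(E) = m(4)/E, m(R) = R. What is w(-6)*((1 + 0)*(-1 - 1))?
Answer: 4/3 ≈ 1.3333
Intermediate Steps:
w(E) = 4/E
w(-6)*((1 + 0)*(-1 - 1)) = (4/(-6))*((1 + 0)*(-1 - 1)) = (4*(-1/6))*(1*(-2)) = -2/3*(-2) = 4/3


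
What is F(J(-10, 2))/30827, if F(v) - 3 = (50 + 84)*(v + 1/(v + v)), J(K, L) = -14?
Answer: -26289/431578 ≈ -0.060914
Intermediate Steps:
F(v) = 3 + 67/v + 134*v (F(v) = 3 + (50 + 84)*(v + 1/(v + v)) = 3 + 134*(v + 1/(2*v)) = 3 + (67/v + 134*v) = 3 + 67/v + 134*v)
F(J(-10, 2))/30827 = (3 + 67/(-14) + 134*(-14))/30827 = (3 + 67*(-1/14) - 1876)*(1/30827) = (3 - 67/14 - 1876)*(1/30827) = -26289/14*1/30827 = -26289/431578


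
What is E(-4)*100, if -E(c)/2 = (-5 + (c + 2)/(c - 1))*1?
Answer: 920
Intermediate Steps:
E(c) = 10 - 2*(2 + c)/(-1 + c) (E(c) = -2*(-5 + (c + 2)/(c - 1)) = -2*(-5 + (2 + c)/(-1 + c)) = 10 - 2*(2 + c)/(-1 + c))
E(-4)*100 = (2*(-7 + 4*(-4))/(-1 - 4))*100 = (2*(-7 - 16)/(-5))*100 = (2*(-⅕)*(-23))*100 = (46/5)*100 = 920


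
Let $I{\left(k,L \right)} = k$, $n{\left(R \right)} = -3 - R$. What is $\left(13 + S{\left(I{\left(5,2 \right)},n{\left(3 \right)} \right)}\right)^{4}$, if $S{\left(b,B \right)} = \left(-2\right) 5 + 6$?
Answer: $6561$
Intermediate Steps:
$S{\left(b,B \right)} = -4$ ($S{\left(b,B \right)} = -10 + 6 = -4$)
$\left(13 + S{\left(I{\left(5,2 \right)},n{\left(3 \right)} \right)}\right)^{4} = \left(13 - 4\right)^{4} = 9^{4} = 6561$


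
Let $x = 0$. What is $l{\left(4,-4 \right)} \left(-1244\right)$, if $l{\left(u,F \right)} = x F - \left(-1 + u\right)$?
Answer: $3732$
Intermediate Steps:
$l{\left(u,F \right)} = 1 - u$ ($l{\left(u,F \right)} = 0 F - \left(-1 + u\right) = 0 - \left(-1 + u\right) = 1 - u$)
$l{\left(4,-4 \right)} \left(-1244\right) = \left(1 - 4\right) \left(-1244\right) = \left(-3\right) \left(-1244\right) = 3732$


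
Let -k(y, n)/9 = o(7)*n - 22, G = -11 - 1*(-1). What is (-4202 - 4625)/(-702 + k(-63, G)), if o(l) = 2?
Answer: 8827/324 ≈ 27.244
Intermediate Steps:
G = -10 (G = -11 + 1 = -10)
k(y, n) = 198 - 18*n (k(y, n) = -9*(2*n - 22) = -9*(-22 + 2*n) = 198 - 18*n)
(-4202 - 4625)/(-702 + k(-63, G)) = (-4202 - 4625)/(-702 + (198 - 18*(-10))) = -8827/(-702 + (198 + 180)) = -8827/(-702 + 378) = -8827/(-324) = -8827*(-1/324) = 8827/324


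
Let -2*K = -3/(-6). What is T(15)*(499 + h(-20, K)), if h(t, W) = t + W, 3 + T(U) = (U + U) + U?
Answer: 40215/2 ≈ 20108.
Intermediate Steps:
T(U) = -3 + 3*U (T(U) = -3 + ((U + U) + U) = -3 + (2*U + U) = -3 + 3*U)
K = -¼ (K = -(-3)/(2*(-6)) = -(-3)*(-1)/(2*6) = -½*½ = -¼ ≈ -0.25000)
h(t, W) = W + t
T(15)*(499 + h(-20, K)) = (-3 + 3*15)*(499 + (-¼ - 20)) = (-3 + 45)*(499 - 81/4) = 42*(1915/4) = 40215/2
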